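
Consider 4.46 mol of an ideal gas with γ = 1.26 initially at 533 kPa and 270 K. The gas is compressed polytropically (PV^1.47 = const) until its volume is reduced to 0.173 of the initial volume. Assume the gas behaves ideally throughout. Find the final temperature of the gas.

616 K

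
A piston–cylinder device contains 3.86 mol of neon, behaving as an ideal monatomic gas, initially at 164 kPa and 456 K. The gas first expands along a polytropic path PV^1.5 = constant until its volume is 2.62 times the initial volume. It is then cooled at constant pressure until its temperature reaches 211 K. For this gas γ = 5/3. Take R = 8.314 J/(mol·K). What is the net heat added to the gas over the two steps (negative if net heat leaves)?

V₁ = nRT₁/P₁ = 3.86×8.314×456/164 = 89.2 L.
Step 1 — Polytropic n=1.5: T₂ = T₁(V₁/V₂)^(n−1) = 456×(0.382)^0.50 = 282 K; P₂ = P₁(V₁/V₂)^n = 38.7 kPa.
W = (P₁V₁−P₂V₂)/(n−1) = (164×89.2−38.7×234)/0.50 = 11200 J.
ΔU = nCvΔT = 3.86×12.5×(282−456) = -8390 J.
Q = ΔU + W = 2800 J.
State after step 1: P = 38.7 kPa, V = 234 L, T = 282 K.
Step 2 — Isobaric: P stays 38.7 kPa; V/T = const ⇒ T₂ = 211 K, V₂ = 175 L.
W = PΔV = 38.7×(175−234) kPa·L = -2270 J.
ΔU = nCvΔT = 3.86×12.5×(211−282) = -3400 J.
Q = ΔU + W = nCpΔT = -5670 J.
Net over both steps: W = 8920 J, Q = -2880 J, ΔU = -11800 J.

-2880 J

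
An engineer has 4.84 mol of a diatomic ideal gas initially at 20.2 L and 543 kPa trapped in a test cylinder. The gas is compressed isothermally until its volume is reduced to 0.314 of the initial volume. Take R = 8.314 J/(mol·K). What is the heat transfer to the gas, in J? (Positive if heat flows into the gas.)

-12700 J

T₁ = P₁V₁/(nR) = 543×20.2/(4.84×8.314) = 273 K.
Isothermal: T stays 273 K; PV = const ⇒ V₂ = 6.34 L, P₂ = 1730 kPa.
ΔU = 0 (ideal gas, T constant).
W = nRT ln(V₂/V₁) = 4.84×8.314×273×ln(0.314) = -12700 J.
Q = ΔU + W = -12700 J.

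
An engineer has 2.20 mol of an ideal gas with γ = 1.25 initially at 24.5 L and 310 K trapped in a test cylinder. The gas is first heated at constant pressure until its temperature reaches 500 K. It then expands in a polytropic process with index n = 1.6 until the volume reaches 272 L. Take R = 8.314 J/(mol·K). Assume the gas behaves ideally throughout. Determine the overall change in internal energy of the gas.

-11200 J

P₁ = nRT₁/V₁ = 2.20×8.314×310/24.5 = 231 kPa.
Step 1 — Isobaric: P stays 231 kPa; V/T = const ⇒ T₂ = 500 K, V₂ = 39.5 L.
W = PΔV = 231×(39.5−24.5) kPa·L = 3480 J.
ΔU = nCvΔT = 2.20×33.3×(500−310) = 13900 J.
Q = ΔU + W = nCpΔT = 17400 J.
State after step 1: P = 231 kPa, V = 39.5 L, T = 500 K.
Step 2 — Polytropic n=1.6: T₂ = T₁(V₁/V₂)^(n−1) = 500×(0.145)^0.60 = 157 K; P₂ = P₁(V₁/V₂)^n = 10.6 kPa.
W = (P₁V₁−P₂V₂)/(n−1) = (231×39.5−10.6×272)/0.60 = 10500 J.
ΔU = nCvΔT = 2.20×33.3×(157−500) = -25100 J.
Q = ΔU + W = -14600 J.
Net over both steps: W = 13900 J, Q = 2740 J, ΔU = -11200 J.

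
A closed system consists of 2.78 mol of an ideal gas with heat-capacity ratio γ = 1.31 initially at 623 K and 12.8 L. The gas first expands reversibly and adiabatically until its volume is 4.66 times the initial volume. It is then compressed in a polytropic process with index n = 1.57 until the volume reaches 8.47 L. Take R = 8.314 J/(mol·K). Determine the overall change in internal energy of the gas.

41200 J

P₁ = nRT₁/V₁ = 2.78×8.314×623/12.8 = 1120 kPa.
Step 1 — Adiabatic: TV^(γ−1) = const ⇒ T₂ = 623×(0.215)^0.310 = 387 K; PV^γ = const ⇒ P₂ = 150 kPa.
ΔU = nCvΔT = 2.78×26.8×(387−623) = -17600 J.
Q = 0 for an adiabatic process, so W = −ΔU = 17600 J.
State after step 1: P = 150 kPa, V = 59.6 L, T = 387 K.
Step 2 — Polytropic n=1.57: T₂ = T₁(V₁/V₂)^(n−1) = 387×(7.04)^0.57 = 1180 K; P₂ = P₁(V₁/V₂)^n = 3210 kPa.
W = (P₁V₁−P₂V₂)/(n−1) = (150×59.6−3210×8.47)/0.57 = -32000 J.
ΔU = nCvΔT = 2.78×26.8×(1180−387) = 58900 J.
Q = ΔU + W = 26900 J.
Net over both steps: W = -14400 J, Q = 26900 J, ΔU = 41200 J.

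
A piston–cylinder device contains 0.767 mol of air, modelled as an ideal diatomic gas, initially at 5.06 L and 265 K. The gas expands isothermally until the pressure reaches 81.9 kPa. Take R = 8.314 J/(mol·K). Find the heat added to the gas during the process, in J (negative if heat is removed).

2380 J

P₁ = nRT₁/V₁ = 0.767×8.314×265/5.06 = 334 kPa.
Isothermal: T stays 265 K; PV = const ⇒ V₂ = 20.6 L, P₂ = 81.9 kPa.
ΔU = 0 (ideal gas, T constant).
W = nRT ln(V₂/V₁) = 0.767×8.314×265×ln(4.08) = 2380 J.
Q = ΔU + W = 2380 J.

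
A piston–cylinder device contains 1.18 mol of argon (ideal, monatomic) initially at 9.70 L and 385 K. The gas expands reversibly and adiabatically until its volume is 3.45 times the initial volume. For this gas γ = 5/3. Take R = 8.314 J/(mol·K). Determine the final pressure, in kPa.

P₁ = nRT₁/V₁ = 1.18×8.314×385/9.70 = 389 kPa.
Adiabatic: TV^(γ−1) = const ⇒ T₂ = 385×(0.290)^0.667 = 169 K; PV^γ = const ⇒ P₂ = 49.4 kPa.

49.4 kPa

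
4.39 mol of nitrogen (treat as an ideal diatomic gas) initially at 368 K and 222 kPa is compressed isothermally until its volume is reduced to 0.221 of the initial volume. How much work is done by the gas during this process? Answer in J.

-20300 J

V₁ = nRT₁/P₁ = 4.39×8.314×368/222 = 60.5 L.
Isothermal: T stays 368 K; PV = const ⇒ V₂ = 13.4 L, P₂ = 1000 kPa.
W = nRT ln(V₂/V₁) = 4.39×8.314×368×ln(0.221) = -20300 J.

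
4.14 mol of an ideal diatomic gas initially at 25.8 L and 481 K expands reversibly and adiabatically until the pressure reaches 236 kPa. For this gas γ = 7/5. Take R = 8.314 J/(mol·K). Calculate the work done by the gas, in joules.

P₁ = nRT₁/V₁ = 4.14×8.314×481/25.8 = 642 kPa.
Adiabatic: T₂/T₁ = (P₂/P₁)^((γ−1)/γ) ⇒ T₂ = 481×(0.368)^0.286 = 361 K; V₂ = 52.7 L.
ΔU = nCvΔT = 4.14×20.8×(361−481) = -10300 J.
Q = 0 for an adiabatic process, so W = −ΔU = 10300 J.

10300 J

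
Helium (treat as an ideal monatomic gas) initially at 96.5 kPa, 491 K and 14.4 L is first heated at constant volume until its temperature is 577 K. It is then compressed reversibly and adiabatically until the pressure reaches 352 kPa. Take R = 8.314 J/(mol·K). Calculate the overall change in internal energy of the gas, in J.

1770 J

n = P₁V₁/(RT₁) = 96.5×14.4/(8.314×491) = 0.340 mol.
Step 1 — Isochoric: V stays 14.4 L; P/T = const ⇒ T₂ = 577 K, P₂ = 113 kPa.
W = 0 (no volume change).
ΔU = nCvΔT = 0.340×12.5×(577−491) = 365 J.
Q = ΔU = 365 J.
State after step 1: P = 113 kPa, V = 14.4 L, T = 577 K.
Step 2 — Adiabatic: T₂/T₁ = (P₂/P₁)^((γ−1)/γ) ⇒ T₂ = 577×(3.10)^0.400 = 908 K; V₂ = 7.30 L.
ΔU = nCvΔT = 0.340×12.5×(908−577) = 1400 J.
Q = 0 for an adiabatic process, so W = −ΔU = -1400 J.
Net over both steps: W = -1400 J, Q = 365 J, ΔU = 1770 J.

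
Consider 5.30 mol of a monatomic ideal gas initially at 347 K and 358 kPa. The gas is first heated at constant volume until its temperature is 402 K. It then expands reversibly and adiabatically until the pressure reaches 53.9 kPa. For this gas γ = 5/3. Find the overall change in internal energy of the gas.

-11200 J

V₁ = nRT₁/P₁ = 5.30×8.314×347/358 = 42.7 L.
Step 1 — Isochoric: V stays 42.7 L; P/T = const ⇒ T₂ = 402 K, P₂ = 415 kPa.
W = 0 (no volume change).
ΔU = nCvΔT = 5.30×12.5×(402−347) = 3640 J.
Q = ΔU = 3640 J.
State after step 1: P = 415 kPa, V = 42.7 L, T = 402 K.
Step 2 — Adiabatic: T₂/T₁ = (P₂/P₁)^((γ−1)/γ) ⇒ T₂ = 402×(0.130)^0.400 = 178 K; V₂ = 145 L.
ΔU = nCvΔT = 5.30×12.5×(178−402) = -14800 J.
Q = 0 for an adiabatic process, so W = −ΔU = 14800 J.
Net over both steps: W = 14800 J, Q = 3640 J, ΔU = -11200 J.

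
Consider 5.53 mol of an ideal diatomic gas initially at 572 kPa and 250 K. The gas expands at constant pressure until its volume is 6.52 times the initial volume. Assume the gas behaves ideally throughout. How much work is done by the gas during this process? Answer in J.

V₁ = nRT₁/P₁ = 5.53×8.314×250/572 = 20.1 L.
Isobaric: P stays 572 kPa; V/T = const ⇒ T₂ = 1630 K, V₂ = 131 L.
W = PΔV = 572×(131−20.1) kPa·L = 63400 J.

63400 J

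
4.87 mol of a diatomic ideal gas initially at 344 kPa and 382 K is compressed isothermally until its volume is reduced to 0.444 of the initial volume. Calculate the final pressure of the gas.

775 kPa

V₁ = nRT₁/P₁ = 4.87×8.314×382/344 = 45.0 L.
Isothermal: T stays 382 K; PV = const ⇒ V₂ = 20.0 L, P₂ = 775 kPa.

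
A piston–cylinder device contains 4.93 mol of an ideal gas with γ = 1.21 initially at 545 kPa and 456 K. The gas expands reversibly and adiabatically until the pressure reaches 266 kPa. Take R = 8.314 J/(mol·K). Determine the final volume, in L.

V₁ = nRT₁/P₁ = 4.93×8.314×456/545 = 34.3 L.
Adiabatic: T₂/T₁ = (P₂/P₁)^((γ−1)/γ) ⇒ T₂ = 456×(0.488)^0.174 = 403 K; V₂ = 62.0 L.

62.0 L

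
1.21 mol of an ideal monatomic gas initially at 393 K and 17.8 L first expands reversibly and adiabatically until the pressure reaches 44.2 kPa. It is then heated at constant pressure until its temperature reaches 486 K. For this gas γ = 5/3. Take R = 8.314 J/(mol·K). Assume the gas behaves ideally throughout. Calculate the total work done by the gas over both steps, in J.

5640 J

P₁ = nRT₁/V₁ = 1.21×8.314×393/17.8 = 222 kPa.
Step 1 — Adiabatic: T₂/T₁ = (P₂/P₁)^((γ−1)/γ) ⇒ T₂ = 393×(0.199)^0.400 = 206 K; V₂ = 46.9 L.
ΔU = nCvΔT = 1.21×12.5×(206−393) = -2820 J.
Q = 0 for an adiabatic process, so W = −ΔU = 2820 J.
State after step 1: P = 44.2 kPa, V = 46.9 L, T = 206 K.
Step 2 — Isobaric: P stays 44.2 kPa; V/T = const ⇒ T₂ = 486 K, V₂ = 111 L.
W = PΔV = 44.2×(111−46.9) kPa·L = 2820 J.
ΔU = nCvΔT = 1.21×12.5×(486−206) = 4220 J.
Q = ΔU + W = nCpΔT = 7040 J.
Net over both steps: W = 5640 J, Q = 7040 J, ΔU = 1400 J.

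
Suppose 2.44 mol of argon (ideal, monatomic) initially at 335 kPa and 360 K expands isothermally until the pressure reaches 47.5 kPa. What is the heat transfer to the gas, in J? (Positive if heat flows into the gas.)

14300 J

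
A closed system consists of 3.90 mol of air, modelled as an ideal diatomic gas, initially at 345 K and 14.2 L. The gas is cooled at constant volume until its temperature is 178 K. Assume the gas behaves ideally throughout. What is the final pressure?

406 kPa

P₁ = nRT₁/V₁ = 3.90×8.314×345/14.2 = 788 kPa.
Isochoric: V stays 14.2 L; P/T = const ⇒ T₂ = 178 K, P₂ = 406 kPa.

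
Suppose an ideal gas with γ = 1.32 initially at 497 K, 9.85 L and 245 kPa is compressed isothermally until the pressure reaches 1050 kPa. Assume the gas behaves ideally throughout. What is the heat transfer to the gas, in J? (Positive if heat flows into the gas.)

n = P₁V₁/(RT₁) = 245×9.85/(8.314×497) = 0.584 mol.
Isothermal: T stays 497 K; PV = const ⇒ V₂ = 2.30 L, P₂ = 1050 kPa.
ΔU = 0 (ideal gas, T constant).
W = nRT ln(V₂/V₁) = 0.584×8.314×497×ln(0.233) = -3510 J.
Q = ΔU + W = -3510 J.

-3510 J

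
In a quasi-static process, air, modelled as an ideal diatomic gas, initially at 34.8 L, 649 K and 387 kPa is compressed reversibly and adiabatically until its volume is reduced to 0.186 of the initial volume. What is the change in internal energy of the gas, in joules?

32300 J

n = P₁V₁/(RT₁) = 387×34.8/(8.314×649) = 2.50 mol.
Adiabatic: TV^(γ−1) = const ⇒ T₂ = 649×(5.38)^0.400 = 1270 K; PV^γ = const ⇒ P₂ = 4080 kPa.
For an ideal gas ΔU = nCvΔT with Cv = (5/2)R = 20.8 J/(mol·K).
ΔU = 2.50×20.8×(1270−649) = 32300 J.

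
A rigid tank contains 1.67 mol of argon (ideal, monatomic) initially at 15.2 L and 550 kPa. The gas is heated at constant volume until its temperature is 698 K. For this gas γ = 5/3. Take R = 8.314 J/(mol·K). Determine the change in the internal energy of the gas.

T₁ = P₁V₁/(nR) = 550×15.2/(1.67×8.314) = 602 K.
Isochoric: V stays 15.2 L; P/T = const ⇒ T₂ = 698 K, P₂ = 638 kPa.
For an ideal gas ΔU = nCvΔT with Cv = (3/2)R = 12.5 J/(mol·K).
ΔU = 1.67×12.5×(698−602) = 2000 J.

2000 J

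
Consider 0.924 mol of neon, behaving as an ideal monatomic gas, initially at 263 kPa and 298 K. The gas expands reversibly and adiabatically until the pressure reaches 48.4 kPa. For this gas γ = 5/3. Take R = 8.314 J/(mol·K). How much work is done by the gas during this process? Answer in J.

V₁ = nRT₁/P₁ = 0.924×8.314×298/263 = 8.70 L.
Adiabatic: T₂/T₁ = (P₂/P₁)^((γ−1)/γ) ⇒ T₂ = 298×(0.184)^0.400 = 151 K; V₂ = 24.0 L.
ΔU = nCvΔT = 0.924×12.5×(151−298) = -1690 J.
Q = 0 for an adiabatic process, so W = −ΔU = 1690 J.

1690 J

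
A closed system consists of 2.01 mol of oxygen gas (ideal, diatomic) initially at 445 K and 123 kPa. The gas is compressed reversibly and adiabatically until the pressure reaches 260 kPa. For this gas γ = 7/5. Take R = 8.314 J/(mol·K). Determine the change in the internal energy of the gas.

V₁ = nRT₁/P₁ = 2.01×8.314×445/123 = 60.5 L.
Adiabatic: T₂/T₁ = (P₂/P₁)^((γ−1)/γ) ⇒ T₂ = 445×(2.11)^0.286 = 551 K; V₂ = 35.4 L.
For an ideal gas ΔU = nCvΔT with Cv = (5/2)R = 20.8 J/(mol·K).
ΔU = 2.01×20.8×(551−445) = 4430 J.

4430 J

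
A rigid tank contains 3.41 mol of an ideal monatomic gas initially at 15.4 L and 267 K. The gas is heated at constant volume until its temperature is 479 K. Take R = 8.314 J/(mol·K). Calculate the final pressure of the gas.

882 kPa

P₁ = nRT₁/V₁ = 3.41×8.314×267/15.4 = 492 kPa.
Isochoric: V stays 15.4 L; P/T = const ⇒ T₂ = 479 K, P₂ = 882 kPa.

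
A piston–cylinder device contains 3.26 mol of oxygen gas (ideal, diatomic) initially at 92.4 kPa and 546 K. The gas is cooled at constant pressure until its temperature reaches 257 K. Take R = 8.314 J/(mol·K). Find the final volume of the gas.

75.4 L

V₁ = nRT₁/P₁ = 3.26×8.314×546/92.4 = 160 L.
Isobaric: P stays 92.4 kPa; V/T = const ⇒ T₂ = 257 K, V₂ = 75.4 L.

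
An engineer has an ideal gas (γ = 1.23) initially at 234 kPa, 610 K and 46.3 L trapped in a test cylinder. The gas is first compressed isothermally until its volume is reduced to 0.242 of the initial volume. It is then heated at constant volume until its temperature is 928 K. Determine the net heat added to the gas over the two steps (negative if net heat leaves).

n = P₁V₁/(RT₁) = 234×46.3/(8.314×610) = 2.14 mol.
Step 1 — Isothermal: T stays 610 K; PV = const ⇒ V₂ = 11.2 L, P₂ = 967 kPa.
ΔU = 0 (ideal gas, T constant).
W = nRT ln(V₂/V₁) = 2.14×8.314×610×ln(0.242) = -15400 J.
Q = ΔU + W = -15400 J.
State after step 1: P = 967 kPa, V = 11.2 L, T = 610 K.
Step 2 — Isochoric: V stays 11.2 L; P/T = const ⇒ T₂ = 928 K, P₂ = 1470 kPa.
W = 0 (no volume change).
ΔU = nCvΔT = 2.14×36.1×(928−610) = 24600 J.
Q = ΔU = 24600 J.
Net over both steps: W = -15400 J, Q = 9180 J, ΔU = 24600 J.

9180 J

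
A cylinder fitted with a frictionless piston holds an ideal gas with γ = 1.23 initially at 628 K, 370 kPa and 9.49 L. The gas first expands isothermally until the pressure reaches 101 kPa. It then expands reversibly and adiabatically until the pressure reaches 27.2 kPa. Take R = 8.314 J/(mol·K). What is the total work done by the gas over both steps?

7880 J

n = P₁V₁/(RT₁) = 370×9.49/(8.314×628) = 0.673 mol.
Step 1 — Isothermal: T stays 628 K; PV = const ⇒ V₂ = 34.8 L, P₂ = 101 kPa.
ΔU = 0 (ideal gas, T constant).
W = nRT ln(V₂/V₁) = 0.673×8.314×628×ln(3.66) = 4560 J.
Q = ΔU + W = 4560 J.
State after step 1: P = 101 kPa, V = 34.8 L, T = 628 K.
Step 2 — Adiabatic: T₂/T₁ = (P₂/P₁)^((γ−1)/γ) ⇒ T₂ = 628×(0.269)^0.187 = 491 K; V₂ = 101 L.
ΔU = nCvΔT = 0.673×36.1×(491−628) = -3320 J.
Q = 0 for an adiabatic process, so W = −ΔU = 3320 J.
Net over both steps: W = 7880 J, Q = 4560 J, ΔU = -3320 J.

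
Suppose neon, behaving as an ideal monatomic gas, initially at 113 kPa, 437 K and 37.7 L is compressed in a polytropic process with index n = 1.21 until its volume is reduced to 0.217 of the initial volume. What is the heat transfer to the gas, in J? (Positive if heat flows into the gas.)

-5260 J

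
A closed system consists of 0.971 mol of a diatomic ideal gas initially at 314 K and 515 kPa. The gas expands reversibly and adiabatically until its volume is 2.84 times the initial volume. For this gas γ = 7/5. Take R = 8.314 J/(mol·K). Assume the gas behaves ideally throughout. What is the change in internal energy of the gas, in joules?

V₁ = nRT₁/P₁ = 0.971×8.314×314/515 = 4.92 L.
Adiabatic: TV^(γ−1) = const ⇒ T₂ = 314×(0.352)^0.400 = 207 K; PV^γ = const ⇒ P₂ = 119 kPa.
For an ideal gas ΔU = nCvΔT with Cv = (5/2)R = 20.8 J/(mol·K).
ΔU = 0.971×20.8×(207−314) = -2160 J.

-2160 J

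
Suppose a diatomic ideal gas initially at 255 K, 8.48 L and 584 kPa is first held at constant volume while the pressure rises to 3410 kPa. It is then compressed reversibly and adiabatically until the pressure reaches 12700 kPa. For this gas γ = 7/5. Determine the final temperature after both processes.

2170 K

n = P₁V₁/(RT₁) = 584×8.48/(8.314×255) = 2.34 mol.
Step 1 — Isochoric: V stays 8.48 L; P/T = const ⇒ T₂ = 1490 K, P₂ = 3410 kPa.
W = 0 (no volume change).
ΔU = nCvΔT = 2.34×20.8×(1490−255) = 59900 J.
Q = ΔU = 59900 J.
State after step 1: P = 3410 kPa, V = 8.48 L, T = 1490 K.
Step 2 — Adiabatic: T₂/T₁ = (P₂/P₁)^((γ−1)/γ) ⇒ T₂ = 1490×(3.72)^0.286 = 2170 K; V₂ = 3.32 L.
ΔU = nCvΔT = 2.34×20.8×(2170−1490) = 33000 J.
Q = 0 for an adiabatic process, so W = −ΔU = -33000 J.
Net over both steps: W = -33000 J, Q = 59900 J, ΔU = 92900 J.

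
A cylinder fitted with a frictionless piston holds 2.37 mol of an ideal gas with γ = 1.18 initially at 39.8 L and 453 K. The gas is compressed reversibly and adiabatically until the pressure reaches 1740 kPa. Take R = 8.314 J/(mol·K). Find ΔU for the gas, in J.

18200 J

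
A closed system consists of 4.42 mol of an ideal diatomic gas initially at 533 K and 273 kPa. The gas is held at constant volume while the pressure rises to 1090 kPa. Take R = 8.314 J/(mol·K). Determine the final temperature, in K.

2130 K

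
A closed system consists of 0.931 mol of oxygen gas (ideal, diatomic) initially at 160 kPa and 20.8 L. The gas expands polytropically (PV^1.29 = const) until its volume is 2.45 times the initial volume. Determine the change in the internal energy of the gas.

-1900 J

T₁ = P₁V₁/(nR) = 160×20.8/(0.931×8.314) = 430 K.
Polytropic n=1.29: T₂ = T₁(V₁/V₂)^(n−1) = 430×(0.408)^0.29 = 332 K; P₂ = P₁(V₁/V₂)^n = 50.4 kPa.
For an ideal gas ΔU = nCvΔT with Cv = (5/2)R = 20.8 J/(mol·K).
ΔU = 0.931×20.8×(332−430) = -1900 J.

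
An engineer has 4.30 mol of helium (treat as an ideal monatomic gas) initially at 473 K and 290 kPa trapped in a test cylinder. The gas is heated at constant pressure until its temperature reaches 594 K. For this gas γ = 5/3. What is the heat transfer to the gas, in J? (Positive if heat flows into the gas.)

V₁ = nRT₁/P₁ = 4.30×8.314×473/290 = 58.3 L.
Isobaric: P stays 290 kPa; V/T = const ⇒ T₂ = 594 K, V₂ = 73.2 L.
W = PΔV = 290×(73.2−58.3) kPa·L = 4330 J.
ΔU = nCvΔT = 4.30×12.5×(594−473) = 6490 J.
Q = ΔU + W = nCpΔT = 10800 J.

10800 J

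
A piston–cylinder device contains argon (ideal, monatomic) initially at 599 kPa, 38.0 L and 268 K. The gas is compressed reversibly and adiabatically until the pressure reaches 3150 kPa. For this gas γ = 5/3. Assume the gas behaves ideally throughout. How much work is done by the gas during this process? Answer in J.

-32200 J

n = P₁V₁/(RT₁) = 599×38.0/(8.314×268) = 10.2 mol.
Adiabatic: T₂/T₁ = (P₂/P₁)^((γ−1)/γ) ⇒ T₂ = 268×(5.26)^0.400 = 521 K; V₂ = 14.0 L.
ΔU = nCvΔT = 10.2×12.5×(521−268) = 32200 J.
Q = 0 for an adiabatic process, so W = −ΔU = -32200 J.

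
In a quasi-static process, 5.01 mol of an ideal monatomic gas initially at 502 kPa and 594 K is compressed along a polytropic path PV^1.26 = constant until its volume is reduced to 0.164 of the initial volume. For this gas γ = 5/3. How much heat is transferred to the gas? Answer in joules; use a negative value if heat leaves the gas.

-34800 J

V₁ = nRT₁/P₁ = 5.01×8.314×594/502 = 49.3 L.
Polytropic n=1.26: T₂ = T₁(V₁/V₂)^(n−1) = 594×(6.10)^0.26 = 950 K; P₂ = P₁(V₁/V₂)^n = 4900 kPa.
W = (P₁V₁−P₂V₂)/(n−1) = (502×49.3−4900×8.08)/0.26 = -57100 J.
ΔU = nCvΔT = 5.01×12.5×(950−594) = 22300 J.
Q = ΔU + W = -34800 J.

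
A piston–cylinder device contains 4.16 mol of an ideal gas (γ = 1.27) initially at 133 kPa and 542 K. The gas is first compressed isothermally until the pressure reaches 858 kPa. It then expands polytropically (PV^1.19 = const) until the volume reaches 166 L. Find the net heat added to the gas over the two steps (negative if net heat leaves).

V₁ = nRT₁/P₁ = 4.16×8.314×542/133 = 141 L.
Step 1 — Isothermal: T stays 542 K; PV = const ⇒ V₂ = 21.8 L, P₂ = 858 kPa.
ΔU = 0 (ideal gas, T constant).
W = nRT ln(V₂/V₁) = 4.16×8.314×542×ln(0.155) = -34900 J.
Q = ΔU + W = -34900 J.
State after step 1: P = 858 kPa, V = 21.8 L, T = 542 K.
Step 2 — Polytropic n=1.19: T₂ = T₁(V₁/V₂)^(n−1) = 542×(0.132)^0.19 = 369 K; P₂ = P₁(V₁/V₂)^n = 76.8 kPa.
W = (P₁V₁−P₂V₂)/(n−1) = (858×21.8−76.8×166)/0.19 = 31500 J.
ΔU = nCvΔT = 4.16×30.8×(369−542) = -22200 J.
Q = ΔU + W = 9350 J.
Net over both steps: W = -3400 J, Q = -25600 J, ΔU = -22200 J.

-25600 J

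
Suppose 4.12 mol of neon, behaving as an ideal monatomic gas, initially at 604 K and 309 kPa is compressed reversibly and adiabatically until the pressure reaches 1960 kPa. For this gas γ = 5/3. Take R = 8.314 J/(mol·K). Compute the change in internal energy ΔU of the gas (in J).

33900 J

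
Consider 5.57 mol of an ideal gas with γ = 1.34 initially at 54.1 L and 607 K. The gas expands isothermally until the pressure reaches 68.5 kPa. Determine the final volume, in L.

P₁ = nRT₁/V₁ = 5.57×8.314×607/54.1 = 520 kPa.
Isothermal: T stays 607 K; PV = const ⇒ V₂ = 410 L, P₂ = 68.5 kPa.

410 L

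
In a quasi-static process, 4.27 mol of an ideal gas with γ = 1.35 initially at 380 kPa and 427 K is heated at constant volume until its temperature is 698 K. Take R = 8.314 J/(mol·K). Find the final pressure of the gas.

V₁ = nRT₁/P₁ = 4.27×8.314×427/380 = 39.9 L.
Isochoric: V stays 39.9 L; P/T = const ⇒ T₂ = 698 K, P₂ = 621 kPa.

621 kPa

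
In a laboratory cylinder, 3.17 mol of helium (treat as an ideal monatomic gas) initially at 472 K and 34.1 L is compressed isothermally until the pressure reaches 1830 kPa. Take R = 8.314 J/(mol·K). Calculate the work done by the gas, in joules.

-20100 J

P₁ = nRT₁/V₁ = 3.17×8.314×472/34.1 = 365 kPa.
Isothermal: T stays 472 K; PV = const ⇒ V₂ = 6.80 L, P₂ = 1830 kPa.
W = nRT ln(V₂/V₁) = 3.17×8.314×472×ln(0.199) = -20100 J.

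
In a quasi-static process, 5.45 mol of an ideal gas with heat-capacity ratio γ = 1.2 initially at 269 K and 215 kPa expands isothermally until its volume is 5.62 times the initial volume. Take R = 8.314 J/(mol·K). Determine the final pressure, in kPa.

V₁ = nRT₁/P₁ = 5.45×8.314×269/215 = 56.7 L.
Isothermal: T stays 269 K; PV = const ⇒ V₂ = 319 L, P₂ = 38.3 kPa.

38.3 kPa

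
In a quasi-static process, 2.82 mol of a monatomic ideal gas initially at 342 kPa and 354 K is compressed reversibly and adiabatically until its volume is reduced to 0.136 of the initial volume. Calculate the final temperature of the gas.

1340 K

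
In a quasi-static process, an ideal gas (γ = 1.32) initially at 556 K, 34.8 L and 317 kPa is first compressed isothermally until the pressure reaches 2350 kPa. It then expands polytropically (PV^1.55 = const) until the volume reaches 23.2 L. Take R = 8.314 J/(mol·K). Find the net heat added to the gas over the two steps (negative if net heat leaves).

-30500 J

n = P₁V₁/(RT₁) = 317×34.8/(8.314×556) = 2.39 mol.
Step 1 — Isothermal: T stays 556 K; PV = const ⇒ V₂ = 4.69 L, P₂ = 2350 kPa.
ΔU = 0 (ideal gas, T constant).
W = nRT ln(V₂/V₁) = 2.39×8.314×556×ln(0.135) = -22100 J.
Q = ΔU + W = -22100 J.
State after step 1: P = 2350 kPa, V = 4.69 L, T = 556 K.
Step 2 — Polytropic n=1.55: T₂ = T₁(V₁/V₂)^(n−1) = 556×(0.202)^0.55 = 231 K; P₂ = P₁(V₁/V₂)^n = 197 kPa.
W = (P₁V₁−P₂V₂)/(n−1) = (2350×4.69−197×23.2)/0.55 = 11700 J.
ΔU = nCvΔT = 2.39×26.0×(231−556) = -20200 J.
Q = ΔU + W = -8430 J.
Net over both steps: W = -10400 J, Q = -30500 J, ΔU = -20200 J.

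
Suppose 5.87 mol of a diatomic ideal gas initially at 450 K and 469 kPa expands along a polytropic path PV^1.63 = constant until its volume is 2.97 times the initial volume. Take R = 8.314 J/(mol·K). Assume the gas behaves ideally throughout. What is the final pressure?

79.5 kPa

V₁ = nRT₁/P₁ = 5.87×8.314×450/469 = 46.8 L.
Polytropic n=1.63: T₂ = T₁(V₁/V₂)^(n−1) = 450×(0.337)^0.63 = 227 K; P₂ = P₁(V₁/V₂)^n = 79.5 kPa.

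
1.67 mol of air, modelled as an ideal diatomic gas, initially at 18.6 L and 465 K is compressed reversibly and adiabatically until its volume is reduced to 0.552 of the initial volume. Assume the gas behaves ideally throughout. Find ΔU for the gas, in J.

P₁ = nRT₁/V₁ = 1.67×8.314×465/18.6 = 347 kPa.
Adiabatic: TV^(γ−1) = const ⇒ T₂ = 465×(1.81)^0.400 = 590 K; PV^γ = const ⇒ P₂ = 798 kPa.
For an ideal gas ΔU = nCvΔT with Cv = (5/2)R = 20.8 J/(mol·K).
ΔU = 1.67×20.8×(590−465) = 4330 J.

4330 J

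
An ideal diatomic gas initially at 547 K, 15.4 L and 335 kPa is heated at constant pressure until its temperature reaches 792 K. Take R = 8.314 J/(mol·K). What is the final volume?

22.3 L

Isobaric: P stays 335 kPa; V/T = const ⇒ T₂ = 792 K, V₂ = 22.3 L.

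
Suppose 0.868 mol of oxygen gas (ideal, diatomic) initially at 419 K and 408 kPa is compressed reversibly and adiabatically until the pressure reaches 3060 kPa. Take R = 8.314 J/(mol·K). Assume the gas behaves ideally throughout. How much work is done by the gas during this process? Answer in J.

V₁ = nRT₁/P₁ = 0.868×8.314×419/408 = 7.41 L.
Adiabatic: T₂/T₁ = (P₂/P₁)^((γ−1)/γ) ⇒ T₂ = 419×(7.50)^0.286 = 745 K; V₂ = 1.76 L.
ΔU = nCvΔT = 0.868×20.8×(745−419) = 5880 J.
Q = 0 for an adiabatic process, so W = −ΔU = -5880 J.

-5880 J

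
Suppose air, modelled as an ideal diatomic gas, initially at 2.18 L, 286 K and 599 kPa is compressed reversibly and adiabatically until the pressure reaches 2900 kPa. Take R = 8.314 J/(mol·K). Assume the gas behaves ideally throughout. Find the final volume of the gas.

0.707 L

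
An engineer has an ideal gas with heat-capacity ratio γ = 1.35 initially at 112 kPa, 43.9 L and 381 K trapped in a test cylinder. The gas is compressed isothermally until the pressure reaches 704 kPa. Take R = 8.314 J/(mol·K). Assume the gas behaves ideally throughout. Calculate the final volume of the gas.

6.98 L

Isothermal: T stays 381 K; PV = const ⇒ V₂ = 6.98 L, P₂ = 704 kPa.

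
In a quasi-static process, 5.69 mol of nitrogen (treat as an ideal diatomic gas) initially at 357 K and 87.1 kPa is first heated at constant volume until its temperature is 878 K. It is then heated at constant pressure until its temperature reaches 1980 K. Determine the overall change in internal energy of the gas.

192000 J

V₁ = nRT₁/P₁ = 5.69×8.314×357/87.1 = 194 L.
Step 1 — Isochoric: V stays 194 L; P/T = const ⇒ T₂ = 878 K, P₂ = 214 kPa.
W = 0 (no volume change).
ΔU = nCvΔT = 5.69×20.8×(878−357) = 61600 J.
Q = ΔU = 61600 J.
State after step 1: P = 214 kPa, V = 194 L, T = 878 K.
Step 2 — Isobaric: P stays 214 kPa; V/T = const ⇒ T₂ = 1980 K, V₂ = 437 L.
W = PΔV = 214×(437−194) kPa·L = 52100 J.
ΔU = nCvΔT = 5.69×20.8×(1980−878) = 130000 J.
Q = ΔU + W = nCpΔT = 182000 J.
Net over both steps: W = 52100 J, Q = 244000 J, ΔU = 192000 J.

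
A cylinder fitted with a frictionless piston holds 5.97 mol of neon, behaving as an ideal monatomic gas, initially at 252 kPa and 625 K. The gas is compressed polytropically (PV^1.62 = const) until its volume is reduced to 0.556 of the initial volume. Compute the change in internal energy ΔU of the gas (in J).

20400 J

V₁ = nRT₁/P₁ = 5.97×8.314×625/252 = 123 L.
Polytropic n=1.62: T₂ = T₁(V₁/V₂)^(n−1) = 625×(1.80)^0.62 = 899 K; P₂ = P₁(V₁/V₂)^n = 652 kPa.
For an ideal gas ΔU = nCvΔT with Cv = (3/2)R = 12.5 J/(mol·K).
ΔU = 5.97×12.5×(899−625) = 20400 J.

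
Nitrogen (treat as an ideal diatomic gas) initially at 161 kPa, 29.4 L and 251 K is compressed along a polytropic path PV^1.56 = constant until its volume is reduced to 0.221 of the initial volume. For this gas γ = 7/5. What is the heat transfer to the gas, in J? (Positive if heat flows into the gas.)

n = P₁V₁/(RT₁) = 161×29.4/(8.314×251) = 2.27 mol.
Polytropic n=1.56: T₂ = T₁(V₁/V₂)^(n−1) = 251×(4.52)^0.56 = 585 K; P₂ = P₁(V₁/V₂)^n = 1700 kPa.
W = (P₁V₁−P₂V₂)/(n−1) = (161×29.4−1700×6.50)/0.56 = -11200 J.
ΔU = nCvΔT = 2.27×20.8×(585−251) = 15700 J.
Q = ΔU + W = 4490 J.

4490 J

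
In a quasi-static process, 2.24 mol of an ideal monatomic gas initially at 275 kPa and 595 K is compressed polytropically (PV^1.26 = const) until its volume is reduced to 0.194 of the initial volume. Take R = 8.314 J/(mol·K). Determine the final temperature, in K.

V₁ = nRT₁/P₁ = 2.24×8.314×595/275 = 40.3 L.
Polytropic n=1.26: T₂ = T₁(V₁/V₂)^(n−1) = 595×(5.15)^0.26 = 911 K; P₂ = P₁(V₁/V₂)^n = 2170 kPa.

911 K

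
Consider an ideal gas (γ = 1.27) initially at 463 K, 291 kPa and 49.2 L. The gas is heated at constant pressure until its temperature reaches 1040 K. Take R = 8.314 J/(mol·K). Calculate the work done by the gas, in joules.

n = P₁V₁/(RT₁) = 291×49.2/(8.314×463) = 3.72 mol.
Isobaric: P stays 291 kPa; V/T = const ⇒ T₂ = 1040 K, V₂ = 111 L.
W = PΔV = 291×(111−49.2) kPa·L = 17800 J.

17800 J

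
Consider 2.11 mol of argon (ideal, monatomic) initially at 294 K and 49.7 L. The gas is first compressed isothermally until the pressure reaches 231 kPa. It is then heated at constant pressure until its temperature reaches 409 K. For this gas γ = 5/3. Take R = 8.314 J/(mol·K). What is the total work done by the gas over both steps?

P₁ = nRT₁/V₁ = 2.11×8.314×294/49.7 = 104 kPa.
Step 1 — Isothermal: T stays 294 K; PV = const ⇒ V₂ = 22.3 L, P₂ = 231 kPa.
ΔU = 0 (ideal gas, T constant).
W = nRT ln(V₂/V₁) = 2.11×8.314×294×ln(0.449) = -4130 J.
Q = ΔU + W = -4130 J.
State after step 1: P = 231 kPa, V = 22.3 L, T = 294 K.
Step 2 — Isobaric: P stays 231 kPa; V/T = const ⇒ T₂ = 409 K, V₂ = 31.1 L.
W = PΔV = 231×(31.1−22.3) kPa·L = 2020 J.
ΔU = nCvΔT = 2.11×12.5×(409−294) = 3030 J.
Q = ΔU + W = nCpΔT = 5040 J.
Net over both steps: W = -2110 J, Q = 916 J, ΔU = 3030 J.

-2110 J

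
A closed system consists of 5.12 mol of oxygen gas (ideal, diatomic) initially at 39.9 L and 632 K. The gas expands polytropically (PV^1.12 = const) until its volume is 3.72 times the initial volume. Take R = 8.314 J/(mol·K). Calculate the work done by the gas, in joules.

32700 J

P₁ = nRT₁/V₁ = 5.12×8.314×632/39.9 = 674 kPa.
Polytropic n=1.12: T₂ = T₁(V₁/V₂)^(n−1) = 632×(0.269)^0.12 = 540 K; P₂ = P₁(V₁/V₂)^n = 155 kPa.
W = (P₁V₁−P₂V₂)/(n−1) = (674×39.9−155×148)/0.12 = 32700 J.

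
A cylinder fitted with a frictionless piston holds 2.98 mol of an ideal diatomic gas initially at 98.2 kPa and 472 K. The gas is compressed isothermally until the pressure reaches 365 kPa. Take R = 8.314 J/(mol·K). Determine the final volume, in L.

V₁ = nRT₁/P₁ = 2.98×8.314×472/98.2 = 119 L.
Isothermal: T stays 472 K; PV = const ⇒ V₂ = 32.0 L, P₂ = 365 kPa.

32.0 L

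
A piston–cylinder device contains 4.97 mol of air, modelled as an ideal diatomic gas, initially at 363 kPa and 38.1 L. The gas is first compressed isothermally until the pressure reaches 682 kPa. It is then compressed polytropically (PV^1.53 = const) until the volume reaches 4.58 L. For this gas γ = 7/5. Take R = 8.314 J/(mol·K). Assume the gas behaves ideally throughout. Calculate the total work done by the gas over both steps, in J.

-40000 J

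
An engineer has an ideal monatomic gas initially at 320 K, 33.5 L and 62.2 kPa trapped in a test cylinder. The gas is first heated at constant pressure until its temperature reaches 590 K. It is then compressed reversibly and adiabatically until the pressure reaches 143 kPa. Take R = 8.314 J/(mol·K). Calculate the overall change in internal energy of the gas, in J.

4910 J

n = P₁V₁/(RT₁) = 62.2×33.5/(8.314×320) = 0.783 mol.
Step 1 — Isobaric: P stays 62.2 kPa; V/T = const ⇒ T₂ = 590 K, V₂ = 61.8 L.
W = PΔV = 62.2×(61.8−33.5) kPa·L = 1760 J.
ΔU = nCvΔT = 0.783×12.5×(590−320) = 2640 J.
Q = ΔU + W = nCpΔT = 4400 J.
State after step 1: P = 62.2 kPa, V = 61.8 L, T = 590 K.
Step 2 — Adiabatic: T₂/T₁ = (P₂/P₁)^((γ−1)/γ) ⇒ T₂ = 590×(2.30)^0.400 = 823 K; V₂ = 37.5 L.
ΔU = nCvΔT = 0.783×12.5×(823−590) = 2280 J.
Q = 0 for an adiabatic process, so W = −ΔU = -2280 J.
Net over both steps: W = -519 J, Q = 4400 J, ΔU = 4910 J.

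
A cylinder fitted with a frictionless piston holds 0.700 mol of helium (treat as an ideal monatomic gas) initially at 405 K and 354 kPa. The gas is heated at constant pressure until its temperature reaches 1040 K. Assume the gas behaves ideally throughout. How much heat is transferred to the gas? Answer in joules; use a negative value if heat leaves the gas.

9240 J

V₁ = nRT₁/P₁ = 0.700×8.314×405/354 = 6.66 L.
Isobaric: P stays 354 kPa; V/T = const ⇒ T₂ = 1040 K, V₂ = 17.1 L.
W = PΔV = 354×(17.1−6.66) kPa·L = 3700 J.
ΔU = nCvΔT = 0.700×12.5×(1040−405) = 5540 J.
Q = ΔU + W = nCpΔT = 9240 J.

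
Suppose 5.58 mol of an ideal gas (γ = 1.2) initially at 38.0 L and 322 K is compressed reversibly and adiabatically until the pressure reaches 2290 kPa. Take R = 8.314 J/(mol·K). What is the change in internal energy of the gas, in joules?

25500 J

P₁ = nRT₁/V₁ = 5.58×8.314×322/38.0 = 393 kPa.
Adiabatic: T₂/T₁ = (P₂/P₁)^((γ−1)/γ) ⇒ T₂ = 322×(5.83)^0.167 = 432 K; V₂ = 8.75 L.
For an ideal gas ΔU = nCvΔT with Cv = R/(γ−1) = 41.6 J/(mol·K).
ΔU = 5.58×41.6×(432−322) = 25500 J.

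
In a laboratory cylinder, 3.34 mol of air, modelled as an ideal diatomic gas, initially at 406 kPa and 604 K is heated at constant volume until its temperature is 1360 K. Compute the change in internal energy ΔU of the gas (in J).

52500 J

V₁ = nRT₁/P₁ = 3.34×8.314×604/406 = 41.3 L.
Isochoric: V stays 41.3 L; P/T = const ⇒ T₂ = 1360 K, P₂ = 914 kPa.
For an ideal gas ΔU = nCvΔT with Cv = (5/2)R = 20.8 J/(mol·K).
ΔU = 3.34×20.8×(1360−604) = 52500 J.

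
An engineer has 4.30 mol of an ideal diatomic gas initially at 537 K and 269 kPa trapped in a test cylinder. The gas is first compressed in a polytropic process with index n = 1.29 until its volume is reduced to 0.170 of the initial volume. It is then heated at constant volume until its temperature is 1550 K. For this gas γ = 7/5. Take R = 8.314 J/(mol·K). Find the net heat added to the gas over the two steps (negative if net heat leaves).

V₁ = nRT₁/P₁ = 4.30×8.314×537/269 = 71.4 L.
Step 1 — Polytropic n=1.29: T₂ = T₁(V₁/V₂)^(n−1) = 537×(5.88)^0.29 = 898 K; P₂ = P₁(V₁/V₂)^n = 2650 kPa.
W = (P₁V₁−P₂V₂)/(n−1) = (269×71.4−2650×12.1)/0.29 = -44500 J.
ΔU = nCvΔT = 4.30×20.8×(898−537) = 32200 J.
Q = ΔU + W = -12200 J.
State after step 1: P = 2650 kPa, V = 12.1 L, T = 898 K.
Step 2 — Isochoric: V stays 12.1 L; P/T = const ⇒ T₂ = 1550 K, P₂ = 4570 kPa.
W = 0 (no volume change).
ΔU = nCvΔT = 4.30×20.8×(1550−898) = 58300 J.
Q = ΔU = 58300 J.
Net over both steps: W = -44500 J, Q = 46100 J, ΔU = 90500 J.

46100 J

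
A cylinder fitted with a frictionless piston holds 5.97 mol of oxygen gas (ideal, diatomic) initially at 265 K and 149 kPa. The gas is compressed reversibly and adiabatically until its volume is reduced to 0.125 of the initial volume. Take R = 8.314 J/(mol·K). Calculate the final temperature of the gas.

609 K

V₁ = nRT₁/P₁ = 5.97×8.314×265/149 = 88.3 L.
Adiabatic: TV^(γ−1) = const ⇒ T₂ = 265×(8.00)^0.400 = 609 K; PV^γ = const ⇒ P₂ = 2740 kPa.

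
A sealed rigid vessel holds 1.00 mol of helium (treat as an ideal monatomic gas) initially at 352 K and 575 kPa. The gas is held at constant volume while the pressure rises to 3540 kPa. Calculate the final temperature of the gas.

V₁ = nRT₁/P₁ = 1.00×8.314×352/575 = 5.09 L.
Isochoric: V stays 5.09 L; P/T = const ⇒ T₂ = 2170 K, P₂ = 3540 kPa.

2170 K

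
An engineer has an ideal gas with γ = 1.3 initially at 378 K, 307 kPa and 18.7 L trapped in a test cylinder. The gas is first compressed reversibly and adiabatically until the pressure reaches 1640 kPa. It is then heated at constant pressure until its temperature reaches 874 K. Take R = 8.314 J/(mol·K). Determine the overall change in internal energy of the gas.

n = P₁V₁/(RT₁) = 307×18.7/(8.314×378) = 1.83 mol.
Step 1 — Adiabatic: T₂/T₁ = (P₂/P₁)^((γ−1)/γ) ⇒ T₂ = 378×(5.34)^0.231 = 556 K; V₂ = 5.15 L.
ΔU = nCvΔT = 1.83×27.7×(556−378) = 9030 J.
Q = 0 for an adiabatic process, so W = −ΔU = -9030 J.
State after step 1: P = 1640 kPa, V = 5.15 L, T = 556 K.
Step 2 — Isobaric: P stays 1640 kPa; V/T = const ⇒ T₂ = 874 K, V₂ = 8.09 L.
W = PΔV = 1640×(8.09−5.15) kPa·L = 4820 J.
ΔU = nCvΔT = 1.83×27.7×(874−556) = 16100 J.
Q = ΔU + W = nCpΔT = 20900 J.
Net over both steps: W = -4210 J, Q = 20900 J, ΔU = 25100 J.

25100 J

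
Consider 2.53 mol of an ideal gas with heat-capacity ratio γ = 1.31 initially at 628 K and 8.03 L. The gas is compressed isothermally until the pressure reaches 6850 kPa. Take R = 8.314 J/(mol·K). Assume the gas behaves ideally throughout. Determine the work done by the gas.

-18800 J

P₁ = nRT₁/V₁ = 2.53×8.314×628/8.03 = 1650 kPa.
Isothermal: T stays 628 K; PV = const ⇒ V₂ = 1.93 L, P₂ = 6850 kPa.
W = nRT ln(V₂/V₁) = 2.53×8.314×628×ln(0.240) = -18800 J.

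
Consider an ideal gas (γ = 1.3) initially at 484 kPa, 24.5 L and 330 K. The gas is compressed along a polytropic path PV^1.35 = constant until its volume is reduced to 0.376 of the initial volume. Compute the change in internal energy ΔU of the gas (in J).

n = P₁V₁/(RT₁) = 484×24.5/(8.314×330) = 4.32 mol.
Polytropic n=1.35: T₂ = T₁(V₁/V₂)^(n−1) = 330×(2.66)^0.35 = 465 K; P₂ = P₁(V₁/V₂)^n = 1810 kPa.
For an ideal gas ΔU = nCvΔT with Cv = R/(γ−1) = 27.7 J/(mol·K).
ΔU = 4.32×27.7×(465−330) = 16100 J.

16100 J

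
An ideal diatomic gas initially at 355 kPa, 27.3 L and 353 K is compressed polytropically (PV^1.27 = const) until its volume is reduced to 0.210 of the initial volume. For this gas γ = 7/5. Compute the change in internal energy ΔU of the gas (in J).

12700 J

n = P₁V₁/(RT₁) = 355×27.3/(8.314×353) = 3.30 mol.
Polytropic n=1.27: T₂ = T₁(V₁/V₂)^(n−1) = 353×(4.76)^0.27 = 538 K; P₂ = P₁(V₁/V₂)^n = 2580 kPa.
For an ideal gas ΔU = nCvΔT with Cv = (5/2)R = 20.8 J/(mol·K).
ΔU = 3.30×20.8×(538−353) = 12700 J.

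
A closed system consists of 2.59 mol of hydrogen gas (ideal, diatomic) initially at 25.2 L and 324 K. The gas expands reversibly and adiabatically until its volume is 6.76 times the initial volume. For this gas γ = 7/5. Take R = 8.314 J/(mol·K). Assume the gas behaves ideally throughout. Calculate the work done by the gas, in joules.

P₁ = nRT₁/V₁ = 2.59×8.314×324/25.2 = 277 kPa.
Adiabatic: TV^(γ−1) = const ⇒ T₂ = 324×(0.148)^0.400 = 151 K; PV^γ = const ⇒ P₂ = 19.1 kPa.
ΔU = nCvΔT = 2.59×20.8×(151−324) = -9320 J.
Q = 0 for an adiabatic process, so W = −ΔU = 9320 J.

9320 J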